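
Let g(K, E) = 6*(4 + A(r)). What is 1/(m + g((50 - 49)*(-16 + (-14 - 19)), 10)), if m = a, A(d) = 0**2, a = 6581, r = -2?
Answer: 1/6605 ≈ 0.00015140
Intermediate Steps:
A(d) = 0
g(K, E) = 24 (g(K, E) = 6*(4 + 0) = 6*4 = 24)
m = 6581
1/(m + g((50 - 49)*(-16 + (-14 - 19)), 10)) = 1/(6581 + 24) = 1/6605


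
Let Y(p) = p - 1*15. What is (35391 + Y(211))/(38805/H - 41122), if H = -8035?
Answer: -57188309/66090815 ≈ -0.86530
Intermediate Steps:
Y(p) = -15 + p (Y(p) = p - 15 = -15 + p)
(35391 + Y(211))/(38805/H - 41122) = (35391 + (-15 + 211))/(38805/(-8035) - 41122) = (35391 + 196)/(38805*(-1/8035) - 41122) = 35587/(-7761/1607 - 41122) = 35587/(-66090815/1607) = 35587*(-1607/66090815) = -57188309/66090815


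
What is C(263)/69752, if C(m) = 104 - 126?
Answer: -11/34876 ≈ -0.00031540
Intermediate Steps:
C(m) = -22
C(263)/69752 = -22/69752 = -22*1/69752 = -11/34876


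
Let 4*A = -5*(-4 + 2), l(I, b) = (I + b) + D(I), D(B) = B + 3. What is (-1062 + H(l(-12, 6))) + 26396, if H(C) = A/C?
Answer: 152003/6 ≈ 25334.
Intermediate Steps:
D(B) = 3 + B
l(I, b) = 3 + b + 2*I (l(I, b) = (I + b) + (3 + I) = 3 + b + 2*I)
A = 5/2 (A = (-5*(-4 + 2))/4 = (-5*(-2))/4 = (¼)*10 = 5/2 ≈ 2.5000)
H(C) = 5/(2*C)
(-1062 + H(l(-12, 6))) + 26396 = (-1062 + 5/(2*(3 + 6 + 2*(-12)))) + 26396 = (-1062 + 5/(2*(3 + 6 - 24))) + 26396 = (-1062 + (5/2)/(-15)) + 26396 = (-1062 + (5/2)*(-1/15)) + 26396 = (-1062 - ⅙) + 26396 = -6373/6 + 26396 = 152003/6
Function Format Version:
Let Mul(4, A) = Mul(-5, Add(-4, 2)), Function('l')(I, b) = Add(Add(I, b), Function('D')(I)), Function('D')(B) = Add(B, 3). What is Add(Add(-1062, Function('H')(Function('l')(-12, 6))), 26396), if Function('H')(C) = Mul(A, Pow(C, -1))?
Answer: Rational(152003, 6) ≈ 25334.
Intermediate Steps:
Function('D')(B) = Add(3, B)
Function('l')(I, b) = Add(3, b, Mul(2, I)) (Function('l')(I, b) = Add(Add(I, b), Add(3, I)) = Add(3, b, Mul(2, I)))
A = Rational(5, 2) (A = Mul(Rational(1, 4), Mul(-5, Add(-4, 2))) = Mul(Rational(1, 4), Mul(-5, -2)) = Mul(Rational(1, 4), 10) = Rational(5, 2) ≈ 2.5000)
Function('H')(C) = Mul(Rational(5, 2), Pow(C, -1))
Add(Add(-1062, Function('H')(Function('l')(-12, 6))), 26396) = Add(Add(-1062, Mul(Rational(5, 2), Pow(Add(3, 6, Mul(2, -12)), -1))), 26396) = Add(Add(-1062, Mul(Rational(5, 2), Pow(Add(3, 6, -24), -1))), 26396) = Add(Add(-1062, Mul(Rational(5, 2), Pow(-15, -1))), 26396) = Add(Add(-1062, Mul(Rational(5, 2), Rational(-1, 15))), 26396) = Add(Add(-1062, Rational(-1, 6)), 26396) = Add(Rational(-6373, 6), 26396) = Rational(152003, 6)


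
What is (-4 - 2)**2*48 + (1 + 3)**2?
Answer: 1744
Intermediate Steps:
(-4 - 2)**2*48 + (1 + 3)**2 = (-6)**2*48 + 4**2 = 36*48 + 16 = 1728 + 16 = 1744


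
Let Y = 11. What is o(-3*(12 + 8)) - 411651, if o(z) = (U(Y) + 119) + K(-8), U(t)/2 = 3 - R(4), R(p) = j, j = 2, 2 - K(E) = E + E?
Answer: -411512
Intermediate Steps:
K(E) = 2 - 2*E (K(E) = 2 - (E + E) = 2 - 2*E)
R(p) = 2
U(t) = 2 (U(t) = 2*(3 - 1*2) = 2*(3 - 2) = 2*1 = 2)
o(z) = 139 (o(z) = (2 + 119) + (2 - 2*(-8)) = 121 + (2 + 16) = 121 + 18 = 139)
o(-3*(12 + 8)) - 411651 = 139 - 411651 = -411512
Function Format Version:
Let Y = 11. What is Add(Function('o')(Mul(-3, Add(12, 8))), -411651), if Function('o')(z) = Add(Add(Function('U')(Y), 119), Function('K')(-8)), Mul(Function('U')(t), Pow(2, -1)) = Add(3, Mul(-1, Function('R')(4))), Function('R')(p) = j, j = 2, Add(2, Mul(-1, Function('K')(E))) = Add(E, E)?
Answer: -411512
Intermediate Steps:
Function('K')(E) = Add(2, Mul(-2, E)) (Function('K')(E) = Add(2, Mul(-1, Add(E, E))) = Add(2, Mul(-1, Mul(2, E))) = Add(2, Mul(-2, E)))
Function('R')(p) = 2
Function('U')(t) = 2 (Function('U')(t) = Mul(2, Add(3, Mul(-1, 2))) = Mul(2, Add(3, -2)) = Mul(2, 1) = 2)
Function('o')(z) = 139 (Function('o')(z) = Add(Add(2, 119), Add(2, Mul(-2, -8))) = Add(121, Add(2, 16)) = Add(121, 18) = 139)
Add(Function('o')(Mul(-3, Add(12, 8))), -411651) = Add(139, -411651) = -411512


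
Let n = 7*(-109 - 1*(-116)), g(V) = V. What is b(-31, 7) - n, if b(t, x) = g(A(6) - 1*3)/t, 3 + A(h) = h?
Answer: -49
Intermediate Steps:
A(h) = -3 + h
b(t, x) = 0 (b(t, x) = ((-3 + 6) - 1*3)/t = (3 - 3)/t = 0/t = 0)
n = 49 (n = 7*(-109 + 116) = 7*7 = 49)
b(-31, 7) - n = 0 - 1*49 = 0 - 49 = -49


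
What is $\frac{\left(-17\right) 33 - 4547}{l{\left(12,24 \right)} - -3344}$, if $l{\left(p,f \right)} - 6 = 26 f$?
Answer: $- \frac{2554}{1987} \approx -1.2854$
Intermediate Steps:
$l{\left(p,f \right)} = 6 + 26 f$
$\frac{\left(-17\right) 33 - 4547}{l{\left(12,24 \right)} - -3344} = \frac{\left(-17\right) 33 - 4547}{\left(6 + 26 \cdot 24\right) - -3344} = \frac{-561 - 4547}{\left(6 + 624\right) + 3344} = - \frac{5108}{630 + 3344} = - \frac{5108}{3974} = \left(-5108\right) \frac{1}{3974} = - \frac{2554}{1987}$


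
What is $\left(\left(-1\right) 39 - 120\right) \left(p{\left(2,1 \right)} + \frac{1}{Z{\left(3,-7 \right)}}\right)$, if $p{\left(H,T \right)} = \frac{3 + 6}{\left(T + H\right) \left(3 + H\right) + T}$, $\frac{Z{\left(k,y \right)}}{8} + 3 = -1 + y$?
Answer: $- \frac{15423}{176} \approx -87.631$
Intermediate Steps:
$Z{\left(k,y \right)} = -32 + 8 y$ ($Z{\left(k,y \right)} = -24 + 8 \left(-1 + y\right) = -24 + \left(-8 + 8 y\right) = -32 + 8 y$)
$p{\left(H,T \right)} = \frac{9}{T + \left(3 + H\right) \left(H + T\right)}$ ($p{\left(H,T \right)} = \frac{9}{\left(H + T\right) \left(3 + H\right) + T} = \frac{9}{\left(3 + H\right) \left(H + T\right) + T} = \frac{9}{T + \left(3 + H\right) \left(H + T\right)}$)
$\left(\left(-1\right) 39 - 120\right) \left(p{\left(2,1 \right)} + \frac{1}{Z{\left(3,-7 \right)}}\right) = \left(\left(-1\right) 39 - 120\right) \left(\frac{9}{2^{2} + 3 \cdot 2 + 4 \cdot 1 + 2 \cdot 1} + \frac{1}{-32 + 8 \left(-7\right)}\right) = \left(-39 - 120\right) \left(\frac{9}{4 + 6 + 4 + 2} + \frac{1}{-32 - 56}\right) = - 159 \left(\frac{9}{16} + \frac{1}{-88}\right) = - 159 \left(9 \cdot \frac{1}{16} - \frac{1}{88}\right) = - 159 \left(\frac{9}{16} - \frac{1}{88}\right) = \left(-159\right) \frac{97}{176} = - \frac{15423}{176}$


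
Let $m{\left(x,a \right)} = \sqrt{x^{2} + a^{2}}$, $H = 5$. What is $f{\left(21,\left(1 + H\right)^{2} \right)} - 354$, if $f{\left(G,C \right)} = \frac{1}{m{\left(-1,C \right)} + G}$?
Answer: $- \frac{303045}{856} + \frac{\sqrt{1297}}{856} \approx -353.98$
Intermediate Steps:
$m{\left(x,a \right)} = \sqrt{a^{2} + x^{2}}$
$f{\left(G,C \right)} = \frac{1}{G + \sqrt{1 + C^{2}}}$ ($f{\left(G,C \right)} = \frac{1}{\sqrt{C^{2} + \left(-1\right)^{2}} + G} = \frac{1}{\sqrt{C^{2} + 1} + G} = \frac{1}{\sqrt{1 + C^{2}} + G} = \frac{1}{G + \sqrt{1 + C^{2}}}$)
$f{\left(21,\left(1 + H\right)^{2} \right)} - 354 = \frac{1}{21 + \sqrt{1 + \left(\left(1 + 5\right)^{2}\right)^{2}}} - 354 = \frac{1}{21 + \sqrt{1 + \left(6^{2}\right)^{2}}} - 354 = \frac{1}{21 + \sqrt{1 + 36^{2}}} - 354 = \frac{1}{21 + \sqrt{1 + 1296}} - 354 = \frac{1}{21 + \sqrt{1297}} - 354 = -354 + \frac{1}{21 + \sqrt{1297}}$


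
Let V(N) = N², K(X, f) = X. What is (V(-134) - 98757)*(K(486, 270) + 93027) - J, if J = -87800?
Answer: -7555856113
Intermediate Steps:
(V(-134) - 98757)*(K(486, 270) + 93027) - J = ((-134)² - 98757)*(486 + 93027) - 1*(-87800) = (17956 - 98757)*93513 + 87800 = -80801*93513 + 87800 = -7555943913 + 87800 = -7555856113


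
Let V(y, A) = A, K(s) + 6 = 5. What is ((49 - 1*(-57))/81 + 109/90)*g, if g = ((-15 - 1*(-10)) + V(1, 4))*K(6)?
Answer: 2041/810 ≈ 2.5198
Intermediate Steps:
K(s) = -1 (K(s) = -6 + 5 = -1)
g = 1 (g = ((-15 - 1*(-10)) + 4)*(-1) = ((-15 + 10) + 4)*(-1) = (-5 + 4)*(-1) = -1*(-1) = 1)
((49 - 1*(-57))/81 + 109/90)*g = ((49 - 1*(-57))/81 + 109/90)*1 = ((49 + 57)*(1/81) + 109*(1/90))*1 = (106*(1/81) + 109/90)*1 = (106/81 + 109/90)*1 = (2041/810)*1 = 2041/810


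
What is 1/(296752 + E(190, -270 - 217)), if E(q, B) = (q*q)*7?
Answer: 1/549452 ≈ 1.8200e-6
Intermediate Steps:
E(q, B) = 7*q**2 (E(q, B) = q**2*7 = 7*q**2)
1/(296752 + E(190, -270 - 217)) = 1/(296752 + 7*190**2) = 1/(296752 + 7*36100) = 1/(296752 + 252700) = 1/549452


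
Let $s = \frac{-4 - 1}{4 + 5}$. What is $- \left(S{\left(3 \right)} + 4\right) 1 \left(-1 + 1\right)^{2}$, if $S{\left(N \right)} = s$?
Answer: $0$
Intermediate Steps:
$s = - \frac{5}{9} \approx -0.55556$
$S{\left(N \right)} = - \frac{5}{9}$
$- \left(S{\left(3 \right)} + 4\right) 1 \left(-1 + 1\right)^{2} = - \left(- \frac{5}{9} + 4\right) 1 \left(-1 + 1\right)^{2} = - \frac{31}{9} \cdot 1 \cdot 0^{2} = - \frac{31 \cdot 0}{9} = \left(-1\right) 0 = 0$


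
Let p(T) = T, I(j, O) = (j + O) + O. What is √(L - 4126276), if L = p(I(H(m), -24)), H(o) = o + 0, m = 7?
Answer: I*√4126317 ≈ 2031.3*I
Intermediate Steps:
H(o) = o
I(j, O) = j + 2*O (I(j, O) = (O + j) + O = j + 2*O)
L = -41 (L = 7 + 2*(-24) = 7 - 48 = -41)
√(L - 4126276) = √(-41 - 4126276) = √(-4126317) = I*√4126317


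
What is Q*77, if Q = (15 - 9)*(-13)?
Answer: -6006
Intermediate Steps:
Q = -78 (Q = 6*(-13) = -78)
Q*77 = -78*77 = -6006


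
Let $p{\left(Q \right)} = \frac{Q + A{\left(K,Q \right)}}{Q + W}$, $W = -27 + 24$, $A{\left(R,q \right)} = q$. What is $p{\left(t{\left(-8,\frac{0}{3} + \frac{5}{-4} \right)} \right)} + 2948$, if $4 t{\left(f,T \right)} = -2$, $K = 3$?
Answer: $\frac{20638}{7} \approx 2948.3$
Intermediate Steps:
$t{\left(f,T \right)} = - \frac{1}{2}$ ($t{\left(f,T \right)} = \frac{1}{4} \left(-2\right) = - \frac{1}{2}$)
$W = -3$
$p{\left(Q \right)} = \frac{2 Q}{-3 + Q}$ ($p{\left(Q \right)} = \frac{Q + Q}{Q - 3} = \frac{2 Q}{-3 + Q}$)
$p{\left(t{\left(-8,\frac{0}{3} + \frac{5}{-4} \right)} \right)} + 2948 = 2 \left(- \frac{1}{2}\right) \frac{1}{-3 - \frac{1}{2}} + 2948 = 2 \left(- \frac{1}{2}\right) \frac{1}{- \frac{7}{2}} + 2948 = 2 \left(- \frac{1}{2}\right) \left(- \frac{2}{7}\right) + 2948 = \frac{2}{7} + 2948 = \frac{20638}{7}$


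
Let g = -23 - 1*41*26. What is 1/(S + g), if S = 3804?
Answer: 1/2715 ≈ 0.00036832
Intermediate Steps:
g = -1089 (g = -23 - 41*26 = -23 - 1066 = -1089)
1/(S + g) = 1/(3804 - 1089) = 1/2715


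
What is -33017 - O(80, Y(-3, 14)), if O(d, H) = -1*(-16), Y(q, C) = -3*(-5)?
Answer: -33033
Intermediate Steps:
Y(q, C) = 15
O(d, H) = 16
-33017 - O(80, Y(-3, 14)) = -33017 - 1*16 = -33017 - 16 = -33033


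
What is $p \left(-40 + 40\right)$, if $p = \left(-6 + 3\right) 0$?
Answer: $0$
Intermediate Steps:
$p = 0$ ($p = \left(-3\right) 0 = 0$)
$p \left(-40 + 40\right) = 0 \left(-40 + 40\right) = 0 \cdot 0 = 0$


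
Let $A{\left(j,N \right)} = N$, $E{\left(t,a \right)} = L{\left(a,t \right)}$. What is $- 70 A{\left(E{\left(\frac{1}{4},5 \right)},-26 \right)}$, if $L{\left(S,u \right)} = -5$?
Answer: $1820$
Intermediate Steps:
$E{\left(t,a \right)} = -5$
$- 70 A{\left(E{\left(\frac{1}{4},5 \right)},-26 \right)} = \left(-70\right) \left(-26\right) = 1820$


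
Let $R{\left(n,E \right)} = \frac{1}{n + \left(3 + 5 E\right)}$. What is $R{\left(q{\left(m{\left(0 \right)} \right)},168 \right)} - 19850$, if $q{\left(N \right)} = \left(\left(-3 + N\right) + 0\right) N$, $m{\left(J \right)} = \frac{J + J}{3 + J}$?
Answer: $- \frac{16733549}{843} \approx -19850.0$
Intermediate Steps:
$m{\left(J \right)} = \frac{2 J}{3 + J}$
$q{\left(N \right)} = N \left(-3 + N\right)$ ($q{\left(N \right)} = \left(-3 + N\right) N = N \left(-3 + N\right)$)
$R{\left(n,E \right)} = \frac{1}{3 + n + 5 E}$
$R{\left(q{\left(m{\left(0 \right)} \right)},168 \right)} - 19850 = \frac{1}{3 + 2 \cdot 0 \frac{1}{3 + 0} \left(-3 + 2 \cdot 0 \frac{1}{3 + 0}\right) + 5 \cdot 168} - 19850 = \frac{1}{3 + 2 \cdot 0 \cdot \frac{1}{3} \left(-3 + 2 \cdot 0 \cdot \frac{1}{3}\right) + 840} - 19850 = \frac{1}{3 + 0 \left(-3 + 0\right) + 840} - 19850 = \frac{1}{3 + 0 \left(-3\right) + 840} - 19850 = \frac{1}{3 + 0 + 840} - 19850 = \frac{1}{843} - 19850 = - \frac{16733549}{843}$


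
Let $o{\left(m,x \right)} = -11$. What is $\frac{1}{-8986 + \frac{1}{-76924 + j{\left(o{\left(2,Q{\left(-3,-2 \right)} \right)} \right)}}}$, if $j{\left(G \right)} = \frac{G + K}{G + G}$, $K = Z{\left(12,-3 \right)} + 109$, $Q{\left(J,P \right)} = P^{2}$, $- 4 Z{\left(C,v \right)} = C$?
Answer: $- \frac{1692423}{15208113100} \approx -0.00011128$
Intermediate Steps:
$Z{\left(C,v \right)} = - \frac{C}{4}$
$K = 106$ ($K = \left(- \frac{1}{4}\right) 12 + 109 = -3 + 109 = 106$)
$j{\left(G \right)} = \frac{106 + G}{2 G}$ ($j{\left(G \right)} = \frac{G + 106}{G + G} = \frac{106 + G}{2 G}$)
$\frac{1}{-8986 + \frac{1}{-76924 + j{\left(o{\left(2,Q{\left(-3,-2 \right)} \right)} \right)}}} = \frac{1}{-8986 + \frac{1}{-76924 + \frac{106 - 11}{2 \left(-11\right)}}} = \frac{1}{-8986 + \frac{1}{-76924 + \frac{1}{2} \left(- \frac{1}{11}\right) 95}} = \frac{1}{-8986 + \frac{1}{-76924 - \frac{95}{22}}} = \frac{1}{-8986 + \frac{1}{- \frac{1692423}{22}}} = \frac{1}{-8986 - \frac{22}{1692423}} = \frac{1}{- \frac{15208113100}{1692423}} = - \frac{1692423}{15208113100}$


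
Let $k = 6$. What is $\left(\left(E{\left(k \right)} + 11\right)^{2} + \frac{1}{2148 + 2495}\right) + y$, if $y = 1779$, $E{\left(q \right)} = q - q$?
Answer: $\frac{8821701}{4643} \approx 1900.0$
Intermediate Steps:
$E{\left(q \right)} = 0$
$\left(\left(E{\left(k \right)} + 11\right)^{2} + \frac{1}{2148 + 2495}\right) + y = \left(\left(0 + 11\right)^{2} + \frac{1}{2148 + 2495}\right) + 1779 = \left(11^{2} + \frac{1}{4643}\right) + 1779 = \left(121 + \frac{1}{4643}\right) + 1779 = \frac{561804}{4643} + 1779 = \frac{8821701}{4643}$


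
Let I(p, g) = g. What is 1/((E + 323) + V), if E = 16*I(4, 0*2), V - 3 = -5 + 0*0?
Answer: 1/321 ≈ 0.0031153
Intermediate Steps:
V = -2 (V = 3 + (-5 + 0*0) = 3 + (-5 + 0) = 3 - 5 = -2)
E = 0 (E = 16*(0*2) = 16*0 = 0)
1/((E + 323) + V) = 1/((0 + 323) - 2) = 1/(323 - 2) = 1/321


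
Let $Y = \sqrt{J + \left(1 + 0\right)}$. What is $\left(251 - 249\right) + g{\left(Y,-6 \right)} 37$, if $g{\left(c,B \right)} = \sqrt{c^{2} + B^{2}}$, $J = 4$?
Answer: $2 + 37 \sqrt{41} \approx 238.92$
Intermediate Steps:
$Y = \sqrt{5}$ ($Y = \sqrt{4 + \left(1 + 0\right)} = \sqrt{4 + 1} = \sqrt{5} \approx 2.2361$)
$g{\left(c,B \right)} = \sqrt{B^{2} + c^{2}}$
$\left(251 - 249\right) + g{\left(Y,-6 \right)} 37 = \left(251 - 249\right) + \sqrt{\left(-6\right)^{2} + \left(\sqrt{5}\right)^{2}} \cdot 37 = 2 + \sqrt{36 + 5} \cdot 37 = 2 + \sqrt{41} \cdot 37 = 2 + 37 \sqrt{41}$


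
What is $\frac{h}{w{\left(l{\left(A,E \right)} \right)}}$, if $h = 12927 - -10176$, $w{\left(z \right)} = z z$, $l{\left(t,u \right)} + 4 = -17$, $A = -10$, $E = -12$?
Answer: $\frac{2567}{49} \approx 52.388$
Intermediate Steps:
$l{\left(t,u \right)} = -21$ ($l{\left(t,u \right)} = -4 - 17 = -21$)
$w{\left(z \right)} = z^{2}$
$h = 23103$ ($h = 12927 + 10176 = 23103$)
$\frac{h}{w{\left(l{\left(A,E \right)} \right)}} = \frac{23103}{\left(-21\right)^{2}} = \frac{23103}{441} = 23103 \cdot \frac{1}{441} = \frac{2567}{49}$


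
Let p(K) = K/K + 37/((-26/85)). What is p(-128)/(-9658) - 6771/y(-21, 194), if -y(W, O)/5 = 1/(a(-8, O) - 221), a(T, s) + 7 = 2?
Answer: -384256996973/1255540 ≈ -3.0605e+5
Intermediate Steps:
a(T, s) = -5 (a(T, s) = -7 + 2 = -5)
p(K) = -3119/26 (p(K) = 1 + 37/((-26*1/85)) = 1 + 37/(-26/85) = 1 + 37*(-85/26) = 1 - 3145/26 = -3119/26)
y(W, O) = 5/226 (y(W, O) = -5/(-5 - 221) = -5/(-226) = -5*(-1/226) = 5/226)
p(-128)/(-9658) - 6771/y(-21, 194) = -3119/26/(-9658) - 6771/5/226 = -3119/26*(-1/9658) - 6771*226/5 = 3119/251108 - 1530246/5 = -384256996973/1255540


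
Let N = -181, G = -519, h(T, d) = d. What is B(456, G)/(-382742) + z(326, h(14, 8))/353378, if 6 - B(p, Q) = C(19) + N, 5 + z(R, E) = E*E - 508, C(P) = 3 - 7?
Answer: -59836589/33813150619 ≈ -0.0017696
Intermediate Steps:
C(P) = -4
z(R, E) = -513 + E**2 (z(R, E) = -5 + (E*E - 508) = -5 + (E**2 - 508) = -5 + (-508 + E**2) = -513 + E**2)
B(p, Q) = 191 (B(p, Q) = 6 - (-4 - 181) = 6 - 1*(-185) = 6 + 185 = 191)
B(456, G)/(-382742) + z(326, h(14, 8))/353378 = 191/(-382742) + (-513 + 8**2)/353378 = 191*(-1/382742) + (-513 + 64)*(1/353378) = -191/382742 - 449*1/353378 = -191/382742 - 449/353378 = -59836589/33813150619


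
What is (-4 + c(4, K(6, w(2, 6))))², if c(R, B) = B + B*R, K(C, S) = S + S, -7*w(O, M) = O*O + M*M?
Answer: 183184/49 ≈ 3738.4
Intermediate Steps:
w(O, M) = -M²/7 - O²/7 (w(O, M) = -(O*O + M*M)/7 = -(O² + M²)/7 = -(M² + O²)/7 = -M²/7 - O²/7)
K(C, S) = 2*S
(-4 + c(4, K(6, w(2, 6))))² = (-4 + (2*(-⅐*6² - ⅐*2²))*(1 + 4))² = (-4 + (2*(-⅐*36 - ⅐*4))*5)² = (-4 + (2*(-36/7 - 4/7))*5)² = (-4 + (2*(-40/7))*5)² = (-4 - 80/7*5)² = (-4 - 400/7)² = (-428/7)² = 183184/49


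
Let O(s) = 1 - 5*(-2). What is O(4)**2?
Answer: 121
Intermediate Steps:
O(s) = 11 (O(s) = 1 + 10 = 11)
O(4)**2 = 11**2 = 121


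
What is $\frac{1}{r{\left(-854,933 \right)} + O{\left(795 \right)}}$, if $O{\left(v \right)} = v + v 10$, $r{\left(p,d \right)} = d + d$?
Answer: $\frac{1}{10611} \approx 9.4242 \cdot 10^{-5}$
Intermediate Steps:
$r{\left(p,d \right)} = 2 d$
$O{\left(v \right)} = 11 v$ ($O{\left(v \right)} = v + 10 v = 11 v$)
$\frac{1}{r{\left(-854,933 \right)} + O{\left(795 \right)}} = \frac{1}{2 \cdot 933 + 11 \cdot 795} = \frac{1}{1866 + 8745} = \frac{1}{10611}$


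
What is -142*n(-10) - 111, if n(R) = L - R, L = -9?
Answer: -253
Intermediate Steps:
n(R) = -9 - R
-142*n(-10) - 111 = -142*(-9 - 1*(-10)) - 111 = -142*(-9 + 10) - 111 = -142*1 - 111 = -142 - 111 = -253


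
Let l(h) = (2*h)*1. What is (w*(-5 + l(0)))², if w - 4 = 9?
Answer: 4225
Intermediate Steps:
w = 13 (w = 4 + 9 = 13)
l(h) = 2*h
(w*(-5 + l(0)))² = (13*(-5 + 2*0))² = (13*(-5 + 0))² = (13*(-5))² = (-65)² = 4225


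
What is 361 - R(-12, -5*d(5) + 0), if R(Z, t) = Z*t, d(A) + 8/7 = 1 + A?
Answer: 487/7 ≈ 69.571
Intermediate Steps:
d(A) = -⅐ + A (d(A) = -8/7 + (1 + A) = -⅐ + A)
361 - R(-12, -5*d(5) + 0) = 361 - (-12)*(-5*(-⅐ + 5) + 0) = 361 - (-12)*(-5*34/7 + 0) = 361 - (-12)*(-170/7 + 0) = 361 - (-12)*(-170)/7 = 361 - 1*2040/7 = 361 - 2040/7 = 487/7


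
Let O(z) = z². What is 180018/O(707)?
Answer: 180018/499849 ≈ 0.36014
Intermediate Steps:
180018/O(707) = 180018/(707²) = 180018/499849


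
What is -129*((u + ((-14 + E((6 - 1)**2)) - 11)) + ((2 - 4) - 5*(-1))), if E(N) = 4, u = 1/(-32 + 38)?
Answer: 4601/2 ≈ 2300.5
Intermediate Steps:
u = 1/6 ≈ 0.16667
-129*((u + ((-14 + E((6 - 1)**2)) - 11)) + ((2 - 4) - 5*(-1))) = -129*((1/6 + ((-14 + 4) - 11)) + ((2 - 4) - 5*(-1))) = -129*((1/6 + (-10 - 11)) + (-2 + 5)) = -129*((1/6 - 21) + 3) = -129*(-125/6 + 3) = -129*(-107/6) = 4601/2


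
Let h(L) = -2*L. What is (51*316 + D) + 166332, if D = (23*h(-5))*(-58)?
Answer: 169108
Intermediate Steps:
D = -13340 (D = (23*(-2*(-5)))*(-58) = (23*10)*(-58) = 230*(-58) = -13340)
(51*316 + D) + 166332 = (51*316 - 13340) + 166332 = (16116 - 13340) + 166332 = 2776 + 166332 = 169108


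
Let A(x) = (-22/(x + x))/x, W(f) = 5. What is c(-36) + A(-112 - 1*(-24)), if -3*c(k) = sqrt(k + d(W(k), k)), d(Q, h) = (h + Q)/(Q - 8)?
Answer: -1/704 - I*sqrt(231)/9 ≈ -0.0014205 - 1.6887*I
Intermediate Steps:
d(Q, h) = (Q + h)/(-8 + Q)
A(x) = -11/x**2 (A(x) = (-22*1/(2*x))/x = (-11/x)/x = -11/x**2)
c(k) = -sqrt(-5/3 + 2*k/3)/3 (c(k) = -sqrt(k + (5 + k)/(-8 + 5))/3 = -sqrt(k + (5 + k)/(-3))/3 = -sqrt(k - (5 + k)/3)/3 = -sqrt(k + (-5/3 - k/3))/3 = -sqrt(-5/3 + 2*k/3)/3)
c(-36) + A(-112 - 1*(-24)) = -sqrt(-15 + 6*(-36))/9 - 11/(-112 - 1*(-24))**2 = -sqrt(-15 - 216)/9 - 11/(-112 + 24)**2 = -I*sqrt(231)/9 - 11/(-88)**2 = -I*sqrt(231)/9 - 11*1/7744 = -I*sqrt(231)/9 - 1/704 = -1/704 - I*sqrt(231)/9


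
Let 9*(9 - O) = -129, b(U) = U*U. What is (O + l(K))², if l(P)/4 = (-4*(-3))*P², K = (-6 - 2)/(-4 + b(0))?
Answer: 417316/9 ≈ 46368.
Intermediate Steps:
b(U) = U²
K = 2 (K = (-6 - 2)/(-4 + 0²) = -8/(-4 + 0) = -8/(-4) = -8*(-¼) = 2)
l(P) = 48*P² (l(P) = 4*((-4*(-3))*P²) = 4*(12*P²) = 48*P²)
O = 70/3 (O = 9 - ⅑*(-129) = 9 + 43/3 = 70/3 ≈ 23.333)
(O + l(K))² = (70/3 + 48*2²)² = (70/3 + 48*4)² = (70/3 + 192)² = (646/3)² = 417316/9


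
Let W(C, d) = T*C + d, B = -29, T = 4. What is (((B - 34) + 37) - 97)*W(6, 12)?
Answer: -4428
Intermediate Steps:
W(C, d) = d + 4*C (W(C, d) = 4*C + d = d + 4*C)
(((B - 34) + 37) - 97)*W(6, 12) = (((-29 - 34) + 37) - 97)*(12 + 4*6) = ((-63 + 37) - 97)*(12 + 24) = (-26 - 97)*36 = -123*36 = -4428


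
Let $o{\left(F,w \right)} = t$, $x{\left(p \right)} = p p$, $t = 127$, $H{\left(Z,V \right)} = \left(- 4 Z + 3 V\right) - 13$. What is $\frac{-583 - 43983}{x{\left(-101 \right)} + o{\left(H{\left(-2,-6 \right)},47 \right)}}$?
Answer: $- \frac{22283}{5164} \approx -4.3151$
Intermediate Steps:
$H{\left(Z,V \right)} = -13 - 4 Z + 3 V$
$x{\left(p \right)} = p^{2}$
$o{\left(F,w \right)} = 127$
$\frac{-583 - 43983}{x{\left(-101 \right)} + o{\left(H{\left(-2,-6 \right)},47 \right)}} = \frac{-583 - 43983}{\left(-101\right)^{2} + 127} = - \frac{44566}{10201 + 127} = - \frac{44566}{10328} = \left(-44566\right) \frac{1}{10328} = - \frac{22283}{5164}$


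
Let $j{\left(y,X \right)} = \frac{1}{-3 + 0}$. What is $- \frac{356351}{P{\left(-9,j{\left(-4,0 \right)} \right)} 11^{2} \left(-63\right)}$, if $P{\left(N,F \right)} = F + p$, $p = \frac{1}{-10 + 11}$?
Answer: $\frac{356351}{5082} \approx 70.12$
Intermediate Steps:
$j{\left(y,X \right)} = - \frac{1}{3}$ ($j{\left(y,X \right)} = \frac{1}{-3} = - \frac{1}{3}$)
$p = 1$ ($p = 1^{-1} = 1$)
$P{\left(N,F \right)} = 1 + F$ ($P{\left(N,F \right)} = F + 1 = 1 + F$)
$- \frac{356351}{P{\left(-9,j{\left(-4,0 \right)} \right)} 11^{2} \left(-63\right)} = - \frac{356351}{\left(1 - \frac{1}{3}\right) 11^{2} \left(-63\right)} = - \frac{356351}{\frac{2}{3} \cdot 121 \left(-63\right)} = - \frac{356351}{\frac{242}{3} \left(-63\right)} = - \frac{356351}{-5082} = \left(-356351\right) \left(- \frac{1}{5082}\right) = \frac{356351}{5082}$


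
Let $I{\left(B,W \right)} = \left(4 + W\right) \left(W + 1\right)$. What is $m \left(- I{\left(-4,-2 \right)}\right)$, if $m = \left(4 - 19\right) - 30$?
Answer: $-90$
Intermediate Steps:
$I{\left(B,W \right)} = \left(1 + W\right) \left(4 + W\right)$ ($I{\left(B,W \right)} = \left(4 + W\right) \left(1 + W\right) = \left(1 + W\right) \left(4 + W\right)$)
$m = -45$ ($m = -15 - 30 = -45$)
$m \left(- I{\left(-4,-2 \right)}\right) = - 45 \left(- (4 + \left(-2\right)^{2} + 5 \left(-2\right))\right) = - 45 \left(- (4 + 4 - 10)\right) = - 45 \left(\left(-1\right) \left(-2\right)\right) = \left(-45\right) 2 = -90$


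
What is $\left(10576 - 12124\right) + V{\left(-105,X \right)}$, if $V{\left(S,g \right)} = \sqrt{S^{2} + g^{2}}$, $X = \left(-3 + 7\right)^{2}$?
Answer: $-1548 + \sqrt{11281} \approx -1441.8$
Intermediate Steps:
$X = 16$ ($X = 4^{2} = 16$)
$\left(10576 - 12124\right) + V{\left(-105,X \right)} = \left(10576 - 12124\right) + \sqrt{\left(-105\right)^{2} + 16^{2}} = -1548 + \sqrt{11025 + 256} = -1548 + \sqrt{11281}$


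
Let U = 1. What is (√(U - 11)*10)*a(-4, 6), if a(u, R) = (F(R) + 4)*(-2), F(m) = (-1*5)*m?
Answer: 520*I*√10 ≈ 1644.4*I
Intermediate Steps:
F(m) = -5*m
a(u, R) = -8 + 10*R (a(u, R) = (-5*R + 4)*(-2) = (4 - 5*R)*(-2) = -8 + 10*R)
(√(U - 11)*10)*a(-4, 6) = (√(1 - 11)*10)*(-8 + 10*6) = (√(-10)*10)*(-8 + 60) = ((I*√10)*10)*52 = (10*I*√10)*52 = 520*I*√10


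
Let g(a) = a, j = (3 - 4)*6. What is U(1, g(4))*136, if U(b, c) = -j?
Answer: 816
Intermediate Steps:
j = -6 (j = -1*6 = -6)
U(b, c) = 6 (U(b, c) = -1*(-6) = 6)
U(1, g(4))*136 = 6*136 = 816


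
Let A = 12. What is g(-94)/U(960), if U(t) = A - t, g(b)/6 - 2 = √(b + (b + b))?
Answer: -1/79 - I*√282/158 ≈ -0.012658 - 0.10628*I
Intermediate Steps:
g(b) = 12 + 6*√3*√b (g(b) = 12 + 6*√(b + (b + b)) = 12 + 6*√(b + 2*b) = 12 + 6*√(3*b) = 12 + 6*(√3*√b) = 12 + 6*√3*√b)
U(t) = 12 - t
g(-94)/U(960) = (12 + 6*√3*√(-94))/(12 - 1*960) = (12 + 6*√3*(I*√94))/(12 - 960) = (12 + 6*I*√282)/(-948) = (12 + 6*I*√282)*(-1/948) = -1/79 - I*√282/158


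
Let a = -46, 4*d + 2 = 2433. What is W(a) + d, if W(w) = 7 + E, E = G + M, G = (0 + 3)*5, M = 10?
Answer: 2559/4 ≈ 639.75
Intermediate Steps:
d = 2431/4 (d = -½ + (¼)*2433 = -½ + 2433/4 = 2431/4 ≈ 607.75)
G = 15 (G = 3*5 = 15)
E = 25 (E = 15 + 10 = 25)
W(w) = 32 (W(w) = 7 + 25 = 32)
W(a) + d = 32 + 2431/4 = 2559/4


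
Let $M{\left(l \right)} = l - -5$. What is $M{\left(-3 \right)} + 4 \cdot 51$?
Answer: $206$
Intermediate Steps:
$M{\left(l \right)} = 5 + l$ ($M{\left(l \right)} = l + 5 = 5 + l$)
$M{\left(-3 \right)} + 4 \cdot 51 = \left(5 - 3\right) + 4 \cdot 51 = 2 + 204 = 206$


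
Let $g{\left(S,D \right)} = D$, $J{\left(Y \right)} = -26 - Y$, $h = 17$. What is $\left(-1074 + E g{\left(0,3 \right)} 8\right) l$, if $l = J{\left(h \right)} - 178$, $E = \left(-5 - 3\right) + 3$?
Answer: $263874$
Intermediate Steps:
$E = -5$ ($E = -8 + 3 = -5$)
$l = -221$ ($l = \left(-26 - 17\right) - 178 = -43 - 178 = -221$)
$\left(-1074 + E g{\left(0,3 \right)} 8\right) l = \left(-1074 + \left(-5\right) 3 \cdot 8\right) \left(-221\right) = \left(-1074 - 120\right) \left(-221\right) = \left(-1194\right) \left(-221\right) = 263874$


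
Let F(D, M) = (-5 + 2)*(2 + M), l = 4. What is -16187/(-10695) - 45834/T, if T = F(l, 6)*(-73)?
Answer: -76972501/3122940 ≈ -24.647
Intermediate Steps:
F(D, M) = -6 - 3*M (F(D, M) = -3*(2 + M) = -6 - 3*M)
T = 1752 (T = (-6 - 3*6)*(-73) = (-6 - 18)*(-73) = -24*(-73) = 1752)
-16187/(-10695) - 45834/T = -16187/(-10695) - 45834/1752 = -16187*(-1/10695) - 45834*1/1752 = 16187/10695 - 7639/292 = -76972501/3122940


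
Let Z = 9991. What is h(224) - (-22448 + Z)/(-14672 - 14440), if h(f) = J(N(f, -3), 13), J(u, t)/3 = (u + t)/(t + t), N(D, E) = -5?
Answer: 187403/378456 ≈ 0.49518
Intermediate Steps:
J(u, t) = 3*(t + u)/(2*t) (J(u, t) = 3*((u + t)/(t + t)) = 3*((t + u)/((2*t))) = 3*((t + u)*(1/(2*t))) = 3*((t + u)/(2*t)) = 3*(t + u)/(2*t))
h(f) = 12/13 (h(f) = (3/2)*(13 - 5)/13 = (3/2)*(1/13)*8 = 12/13)
h(224) - (-22448 + Z)/(-14672 - 14440) = 12/13 - (-22448 + 9991)/(-14672 - 14440) = 12/13 - (-12457)/(-29112) = 12/13 - (-12457)*(-1)/29112 = 12/13 - 1*12457/29112 = 12/13 - 12457/29112 = 187403/378456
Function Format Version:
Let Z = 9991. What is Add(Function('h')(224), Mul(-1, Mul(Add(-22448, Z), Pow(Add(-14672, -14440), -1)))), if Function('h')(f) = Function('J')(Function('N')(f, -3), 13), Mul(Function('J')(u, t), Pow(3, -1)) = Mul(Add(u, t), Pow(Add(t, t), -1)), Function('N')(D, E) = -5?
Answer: Rational(187403, 378456) ≈ 0.49518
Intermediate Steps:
Function('J')(u, t) = Mul(Rational(3, 2), Pow(t, -1), Add(t, u)) (Function('J')(u, t) = Mul(3, Mul(Add(u, t), Pow(Add(t, t), -1))) = Mul(3, Mul(Add(t, u), Pow(Mul(2, t), -1))) = Mul(3, Mul(Add(t, u), Mul(Rational(1, 2), Pow(t, -1)))) = Mul(3, Mul(Rational(1, 2), Pow(t, -1), Add(t, u))) = Mul(Rational(3, 2), Pow(t, -1), Add(t, u)))
Function('h')(f) = Rational(12, 13) (Function('h')(f) = Mul(Rational(3, 2), Pow(13, -1), Add(13, -5)) = Mul(Rational(3, 2), Rational(1, 13), 8) = Rational(12, 13))
Add(Function('h')(224), Mul(-1, Mul(Add(-22448, Z), Pow(Add(-14672, -14440), -1)))) = Add(Rational(12, 13), Mul(-1, Mul(Add(-22448, 9991), Pow(Add(-14672, -14440), -1)))) = Add(Rational(12, 13), Mul(-1, Mul(-12457, Pow(-29112, -1)))) = Add(Rational(12, 13), Mul(-1, Mul(-12457, Rational(-1, 29112)))) = Add(Rational(12, 13), Mul(-1, Rational(12457, 29112))) = Add(Rational(12, 13), Rational(-12457, 29112)) = Rational(187403, 378456)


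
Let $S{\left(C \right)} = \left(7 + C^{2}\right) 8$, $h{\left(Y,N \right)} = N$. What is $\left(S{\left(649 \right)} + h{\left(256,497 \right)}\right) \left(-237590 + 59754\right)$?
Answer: $-599335951596$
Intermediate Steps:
$S{\left(C \right)} = 56 + 8 C^{2}$
$\left(S{\left(649 \right)} + h{\left(256,497 \right)}\right) \left(-237590 + 59754\right) = \left(\left(56 + 8 \cdot 649^{2}\right) + 497\right) \left(-237590 + 59754\right) = \left(\left(56 + 8 \cdot 421201\right) + 497\right) \left(-177836\right) = \left(\left(56 + 3369608\right) + 497\right) \left(-177836\right) = \left(3369664 + 497\right) \left(-177836\right) = 3370161 \left(-177836\right) = -599335951596$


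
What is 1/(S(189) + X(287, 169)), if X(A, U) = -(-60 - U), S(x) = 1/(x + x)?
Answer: 378/86563 ≈ 0.0043668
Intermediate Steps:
S(x) = 1/(2*x)
X(A, U) = 60 + U
1/(S(189) + X(287, 169)) = 1/((½)/189 + (60 + 169)) = 1/((½)*(1/189) + 229) = 1/(1/378 + 229) = 1/(86563/378) = 378/86563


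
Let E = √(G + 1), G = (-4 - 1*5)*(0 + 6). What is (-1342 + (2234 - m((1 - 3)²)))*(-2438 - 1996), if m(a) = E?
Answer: -3955128 + 4434*I*√53 ≈ -3.9551e+6 + 32280.0*I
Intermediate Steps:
G = -54 (G = (-4 - 5)*6 = -9*6 = -54)
E = I*√53 (E = √(-54 + 1) = √(-53) = I*√53 ≈ 7.2801*I)
m(a) = I*√53
(-1342 + (2234 - m((1 - 3)²)))*(-2438 - 1996) = (-1342 + (2234 - I*√53))*(-2438 - 1996) = (-1342 + (2234 - I*√53))*(-4434) = (892 - I*√53)*(-4434) = -3955128 + 4434*I*√53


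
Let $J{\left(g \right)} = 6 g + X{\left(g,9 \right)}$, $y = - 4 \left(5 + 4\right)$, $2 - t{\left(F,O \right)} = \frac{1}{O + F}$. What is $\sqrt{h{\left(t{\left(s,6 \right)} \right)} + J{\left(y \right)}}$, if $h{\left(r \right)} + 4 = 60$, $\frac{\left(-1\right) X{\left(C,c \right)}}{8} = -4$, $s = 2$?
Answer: $8 i \sqrt{2} \approx 11.314 i$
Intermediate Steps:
$X{\left(C,c \right)} = 32$ ($X{\left(C,c \right)} = \left(-8\right) \left(-4\right) = 32$)
$t{\left(F,O \right)} = 2 - \frac{1}{F + O}$ ($t{\left(F,O \right)} = 2 - \frac{1}{O + F} = 2 - \frac{1}{F + O}$)
$h{\left(r \right)} = 56$ ($h{\left(r \right)} = -4 + 60 = 56$)
$y = -36$ ($y = \left(-4\right) 9 = -36$)
$J{\left(g \right)} = 32 + 6 g$ ($J{\left(g \right)} = 6 g + 32 = 32 + 6 g$)
$\sqrt{h{\left(t{\left(s,6 \right)} \right)} + J{\left(y \right)}} = \sqrt{56 + \left(32 + 6 \left(-36\right)\right)} = \sqrt{56 + \left(32 - 216\right)} = \sqrt{56 - 184} = \sqrt{-128} = 8 i \sqrt{2}$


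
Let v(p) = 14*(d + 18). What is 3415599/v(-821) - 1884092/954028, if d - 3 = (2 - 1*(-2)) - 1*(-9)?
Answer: 814420063745/113529332 ≈ 7173.7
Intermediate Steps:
d = 16 (d = 3 + ((2 - 1*(-2)) - 1*(-9)) = 3 + ((2 + 2) + 9) = 3 + (4 + 9) = 3 + 13 = 16)
v(p) = 476 (v(p) = 14*(16 + 18) = 14*34 = 476)
3415599/v(-821) - 1884092/954028 = 3415599/476 - 1884092/954028 = 3415599*(1/476) - 1884092*1/954028 = 3415599/476 - 471023/238507 = 814420063745/113529332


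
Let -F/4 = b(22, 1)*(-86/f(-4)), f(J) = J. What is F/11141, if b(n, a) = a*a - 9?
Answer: 688/11141 ≈ 0.061754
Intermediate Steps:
b(n, a) = -9 + a² (b(n, a) = a² - 9 = -9 + a²)
F = 688 (F = -4*(-9 + 1²)*(-86/(-4)) = -4*(-9 + 1)*(-86*(-¼)) = -(-32)*43/2 = -4*(-172) = 688)
F/11141 = 688/11141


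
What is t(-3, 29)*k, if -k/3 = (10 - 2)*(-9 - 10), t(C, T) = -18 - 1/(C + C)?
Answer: -8132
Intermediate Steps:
t(C, T) = -18 - 1/(2*C)
k = 456 (k = -3*(10 - 2)*(-9 - 10) = -24*(-19) = -3*(-152) = 456)
t(-3, 29)*k = (-18 - ½/(-3))*456 = (-18 - ½*(-⅓))*456 = (-18 + ⅙)*456 = -107/6*456 = -8132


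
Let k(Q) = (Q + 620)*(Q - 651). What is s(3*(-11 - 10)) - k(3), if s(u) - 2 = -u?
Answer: 403769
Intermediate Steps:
s(u) = 2 - u
k(Q) = (-651 + Q)*(620 + Q) (k(Q) = (620 + Q)*(-651 + Q) = (-651 + Q)*(620 + Q))
s(3*(-11 - 10)) - k(3) = (2 - 3*(-11 - 10)) - (-403620 + 3² - 31*3) = (2 - 3*(-21)) - (-403620 + 9 - 93) = (2 - 1*(-63)) - 1*(-403704) = (2 + 63) + 403704 = 65 + 403704 = 403769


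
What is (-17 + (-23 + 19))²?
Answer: 441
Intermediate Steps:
(-17 + (-23 + 19))² = (-17 - 4)² = (-21)² = 441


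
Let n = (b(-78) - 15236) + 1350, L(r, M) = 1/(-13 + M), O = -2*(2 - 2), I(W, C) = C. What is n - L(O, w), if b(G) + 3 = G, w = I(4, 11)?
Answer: -27933/2 ≈ -13967.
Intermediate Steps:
w = 11
O = 0 (O = -2*0 = 0)
b(G) = -3 + G
n = -13967 (n = ((-3 - 78) - 15236) + 1350 = (-81 - 15236) + 1350 = -15317 + 1350 = -13967)
n - L(O, w) = -13967 - 1/(-13 + 11) = -13967 - 1/(-2) = -13967 - 1*(-½) = -13967 + ½ = -27933/2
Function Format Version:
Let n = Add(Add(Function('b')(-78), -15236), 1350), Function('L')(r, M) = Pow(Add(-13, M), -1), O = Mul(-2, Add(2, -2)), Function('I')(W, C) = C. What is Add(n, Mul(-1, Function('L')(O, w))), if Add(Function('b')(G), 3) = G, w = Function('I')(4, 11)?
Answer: Rational(-27933, 2) ≈ -13967.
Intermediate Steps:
w = 11
O = 0 (O = Mul(-2, 0) = 0)
Function('b')(G) = Add(-3, G)
n = -13967 (n = Add(Add(Add(-3, -78), -15236), 1350) = Add(Add(-81, -15236), 1350) = Add(-15317, 1350) = -13967)
Add(n, Mul(-1, Function('L')(O, w))) = Add(-13967, Mul(-1, Pow(Add(-13, 11), -1))) = Add(-13967, Mul(-1, Pow(-2, -1))) = Add(-13967, Mul(-1, Rational(-1, 2))) = Add(-13967, Rational(1, 2)) = Rational(-27933, 2)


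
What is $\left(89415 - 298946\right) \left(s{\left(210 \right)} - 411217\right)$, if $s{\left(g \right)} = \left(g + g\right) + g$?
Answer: $86030704697$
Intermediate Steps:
$s{\left(g \right)} = 3 g$ ($s{\left(g \right)} = 2 g + g = 3 g$)
$\left(89415 - 298946\right) \left(s{\left(210 \right)} - 411217\right) = \left(89415 - 298946\right) \left(3 \cdot 210 - 411217\right) = - 209531 \left(630 - 411217\right) = \left(-209531\right) \left(-410587\right) = 86030704697$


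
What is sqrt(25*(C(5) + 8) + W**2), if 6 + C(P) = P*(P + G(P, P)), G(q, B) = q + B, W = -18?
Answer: sqrt(2249) ≈ 47.424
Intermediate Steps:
G(q, B) = B + q
C(P) = -6 + 3*P**2 (C(P) = -6 + P*(P + (P + P)) = -6 + P*(P + 2*P) = -6 + P*(3*P) = -6 + 3*P**2)
sqrt(25*(C(5) + 8) + W**2) = sqrt(25*((-6 + 3*5**2) + 8) + (-18)**2) = sqrt(25*((-6 + 3*25) + 8) + 324) = sqrt(25*((-6 + 75) + 8) + 324) = sqrt(25*(69 + 8) + 324) = sqrt(25*77 + 324) = sqrt(1925 + 324) = sqrt(2249)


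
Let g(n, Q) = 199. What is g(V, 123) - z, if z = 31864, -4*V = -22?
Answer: -31665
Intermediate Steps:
V = 11/2 (V = -1/4*(-22) = 11/2 ≈ 5.5000)
g(V, 123) - z = 199 - 1*31864 = 199 - 31864 = -31665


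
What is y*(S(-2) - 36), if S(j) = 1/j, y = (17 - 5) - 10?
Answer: -73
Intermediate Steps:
y = 2 (y = 12 - 10 = 2)
y*(S(-2) - 36) = 2*(1/(-2) - 36) = 2*(-1/2 - 36) = 2*(-73/2) = -73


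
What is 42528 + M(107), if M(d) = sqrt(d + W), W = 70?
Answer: 42528 + sqrt(177) ≈ 42541.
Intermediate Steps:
M(d) = sqrt(70 + d) (M(d) = sqrt(d + 70) = sqrt(70 + d))
42528 + M(107) = 42528 + sqrt(70 + 107) = 42528 + sqrt(177)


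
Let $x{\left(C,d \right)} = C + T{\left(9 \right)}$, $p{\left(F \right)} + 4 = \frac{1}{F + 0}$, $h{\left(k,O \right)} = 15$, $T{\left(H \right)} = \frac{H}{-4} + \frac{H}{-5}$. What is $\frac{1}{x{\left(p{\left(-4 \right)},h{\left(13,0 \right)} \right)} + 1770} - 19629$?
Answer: $- \frac{345804083}{17617} \approx -19629.0$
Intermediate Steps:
$T{\left(H \right)} = - \frac{9 H}{20}$ ($T{\left(H \right)} = H \left(- \frac{1}{4}\right) + H \left(- \frac{1}{5}\right) = - \frac{H}{4} - \frac{H}{5} = - \frac{9 H}{20}$)
$p{\left(F \right)} = -4 + \frac{1}{F}$ ($p{\left(F \right)} = -4 + \frac{1}{F + 0} = -4 + \frac{1}{F}$)
$x{\left(C,d \right)} = - \frac{81}{20} + C$ ($x{\left(C,d \right)} = C - \frac{81}{20} = - \frac{81}{20} + C$)
$\frac{1}{x{\left(p{\left(-4 \right)},h{\left(13,0 \right)} \right)} + 1770} - 19629 = \frac{1}{\left(- \frac{81}{20} - \left(4 - \frac{1}{-4}\right)\right) + 1770} - 19629 = \frac{1}{\left(- \frac{81}{20} - \frac{17}{4}\right) + 1770} - 19629 = \frac{1}{- \frac{83}{10} + 1770} - 19629 = \frac{1}{\frac{17617}{10}} - 19629 = \frac{10}{17617} - 19629 = - \frac{345804083}{17617}$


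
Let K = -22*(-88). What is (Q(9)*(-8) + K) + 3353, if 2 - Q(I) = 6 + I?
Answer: 5393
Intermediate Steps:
Q(I) = -4 - I (Q(I) = 2 - (6 + I) = 2 + (-6 - I) = -4 - I)
K = 1936
(Q(9)*(-8) + K) + 3353 = ((-4 - 1*9)*(-8) + 1936) + 3353 = ((-4 - 9)*(-8) + 1936) + 3353 = (-13*(-8) + 1936) + 3353 = (104 + 1936) + 3353 = 2040 + 3353 = 5393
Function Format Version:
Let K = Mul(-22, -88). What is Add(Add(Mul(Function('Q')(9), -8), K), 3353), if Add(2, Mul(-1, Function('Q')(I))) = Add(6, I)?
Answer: 5393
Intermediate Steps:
Function('Q')(I) = Add(-4, Mul(-1, I)) (Function('Q')(I) = Add(2, Mul(-1, Add(6, I))) = Add(2, Add(-6, Mul(-1, I))) = Add(-4, Mul(-1, I)))
K = 1936
Add(Add(Mul(Function('Q')(9), -8), K), 3353) = Add(Add(Mul(Add(-4, Mul(-1, 9)), -8), 1936), 3353) = Add(Add(Mul(Add(-4, -9), -8), 1936), 3353) = Add(Add(Mul(-13, -8), 1936), 3353) = Add(Add(104, 1936), 3353) = Add(2040, 3353) = 5393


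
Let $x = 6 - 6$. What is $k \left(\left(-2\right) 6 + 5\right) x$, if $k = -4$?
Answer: $0$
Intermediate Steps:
$x = 0$ ($x = 6 - 6 = 0$)
$k \left(\left(-2\right) 6 + 5\right) x = - 4 \left(\left(-2\right) 6 + 5\right) 0 = - 4 \left(-12 + 5\right) 0 = \left(-4\right) \left(-7\right) 0 = 28 \cdot 0 = 0$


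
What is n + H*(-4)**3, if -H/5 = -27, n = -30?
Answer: -8670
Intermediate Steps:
H = 135 (H = -5*(-27) = 135)
n + H*(-4)**3 = -30 + 135*(-4)**3 = -30 + 135*(-64) = -30 - 8640 = -8670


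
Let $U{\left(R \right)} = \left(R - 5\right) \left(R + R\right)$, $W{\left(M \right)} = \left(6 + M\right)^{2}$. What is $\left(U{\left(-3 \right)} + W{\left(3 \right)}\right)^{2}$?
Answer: $16641$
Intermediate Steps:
$U{\left(R \right)} = 2 R \left(-5 + R\right)$ ($U{\left(R \right)} = \left(-5 + R\right) 2 R = 2 R \left(-5 + R\right)$)
$\left(U{\left(-3 \right)} + W{\left(3 \right)}\right)^{2} = \left(2 \left(-3\right) \left(-5 - 3\right) + \left(6 + 3\right)^{2}\right)^{2} = \left(2 \left(-3\right) \left(-8\right) + 9^{2}\right)^{2} = \left(48 + 81\right)^{2} = 129^{2} = 16641$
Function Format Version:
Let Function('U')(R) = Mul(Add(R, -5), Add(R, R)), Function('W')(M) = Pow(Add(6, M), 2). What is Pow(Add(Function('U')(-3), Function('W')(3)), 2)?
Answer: 16641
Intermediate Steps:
Function('U')(R) = Mul(2, R, Add(-5, R)) (Function('U')(R) = Mul(Add(-5, R), Mul(2, R)) = Mul(2, R, Add(-5, R)))
Pow(Add(Function('U')(-3), Function('W')(3)), 2) = Pow(Add(Mul(2, -3, Add(-5, -3)), Pow(Add(6, 3), 2)), 2) = Pow(Add(Mul(2, -3, -8), Pow(9, 2)), 2) = Pow(Add(48, 81), 2) = Pow(129, 2) = 16641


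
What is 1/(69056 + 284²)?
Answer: 1/149712 ≈ 6.6795e-6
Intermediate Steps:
1/(69056 + 284²) = 1/(69056 + 80656) = 1/149712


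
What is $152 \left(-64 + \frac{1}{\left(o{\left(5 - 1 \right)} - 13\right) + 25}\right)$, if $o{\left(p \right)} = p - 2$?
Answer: $- \frac{68020}{7} \approx -9717.1$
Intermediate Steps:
$o{\left(p \right)} = -2 + p$ ($o{\left(p \right)} = p - 2 = -2 + p$)
$152 \left(-64 + \frac{1}{\left(o{\left(5 - 1 \right)} - 13\right) + 25}\right) = 152 \left(-64 + \frac{1}{\left(\left(-2 + \left(5 - 1\right)\right) - 13\right) + 25}\right) = 152 \left(-64 + \frac{1}{\left(\left(-2 + 4\right) - 13\right) + 25}\right) = 152 \left(-64 + \frac{1}{\left(2 - 13\right) + 25}\right) = 152 \left(-64 + \frac{1}{-11 + 25}\right) = 152 \left(-64 + \frac{1}{14}\right) = 152 \left(- \frac{895}{14}\right) = - \frac{68020}{7}$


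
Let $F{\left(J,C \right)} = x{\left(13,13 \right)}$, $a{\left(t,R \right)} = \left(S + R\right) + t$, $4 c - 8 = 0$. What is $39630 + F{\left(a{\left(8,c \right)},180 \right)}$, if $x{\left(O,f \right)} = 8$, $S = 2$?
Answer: $39638$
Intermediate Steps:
$c = 2$ ($c = 2 + \frac{1}{4} \cdot 0 = 2 + 0 = 2$)
$a{\left(t,R \right)} = 2 + R + t$ ($a{\left(t,R \right)} = \left(2 + R\right) + t = 2 + R + t$)
$F{\left(J,C \right)} = 8$
$39630 + F{\left(a{\left(8,c \right)},180 \right)} = 39630 + 8 = 39638$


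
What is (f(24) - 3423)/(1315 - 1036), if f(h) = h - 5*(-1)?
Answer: -3394/279 ≈ -12.165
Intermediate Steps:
f(h) = 5 + h (f(h) = h + 5 = 5 + h)
(f(24) - 3423)/(1315 - 1036) = ((5 + 24) - 3423)/(1315 - 1036) = (29 - 3423)/279 = -3394*1/279 = -3394/279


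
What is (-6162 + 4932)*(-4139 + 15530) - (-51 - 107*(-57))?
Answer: -14016978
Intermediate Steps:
(-6162 + 4932)*(-4139 + 15530) - (-51 - 107*(-57)) = -1230*11391 - (-51 + 6099) = -14010930 - 1*6048 = -14010930 - 6048 = -14016978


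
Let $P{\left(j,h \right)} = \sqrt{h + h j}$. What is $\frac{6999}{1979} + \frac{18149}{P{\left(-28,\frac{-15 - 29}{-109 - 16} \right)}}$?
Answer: $\frac{6999}{1979} - \frac{90745 i \sqrt{165}}{198} \approx 3.5366 - 5887.1 i$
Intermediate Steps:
$\frac{6999}{1979} + \frac{18149}{P{\left(-28,\frac{-15 - 29}{-109 - 16} \right)}} = \frac{6999}{1979} + \frac{18149}{\sqrt{\frac{-15 - 29}{-109 - 16} \left(1 - 28\right)}} = 6999 \cdot \frac{1}{1979} + \frac{18149}{\sqrt{- \frac{44}{-125} \left(-27\right)}} = \frac{6999}{1979} + \frac{18149}{\sqrt{\left(-44\right) \left(- \frac{1}{125}\right) \left(-27\right)}} = \frac{6999}{1979} + \frac{18149}{\sqrt{\frac{44}{125} \left(-27\right)}} = \frac{6999}{1979} + \frac{18149}{\sqrt{- \frac{1188}{125}}} = \frac{6999}{1979} + \frac{18149}{\frac{6}{25} i \sqrt{165}} = \frac{6999}{1979} + 18149 \left(- \frac{5 i \sqrt{165}}{198}\right) = \frac{6999}{1979} - \frac{90745 i \sqrt{165}}{198}$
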